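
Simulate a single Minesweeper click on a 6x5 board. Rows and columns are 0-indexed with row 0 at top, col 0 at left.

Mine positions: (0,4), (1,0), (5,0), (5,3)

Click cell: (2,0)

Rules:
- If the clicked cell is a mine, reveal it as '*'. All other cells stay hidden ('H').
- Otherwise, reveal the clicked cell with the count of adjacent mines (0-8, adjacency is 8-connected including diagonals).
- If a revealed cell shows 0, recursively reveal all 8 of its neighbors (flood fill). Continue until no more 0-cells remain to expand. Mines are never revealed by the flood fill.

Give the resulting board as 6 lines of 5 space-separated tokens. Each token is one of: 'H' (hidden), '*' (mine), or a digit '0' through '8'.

H H H H H
H H H H H
1 H H H H
H H H H H
H H H H H
H H H H H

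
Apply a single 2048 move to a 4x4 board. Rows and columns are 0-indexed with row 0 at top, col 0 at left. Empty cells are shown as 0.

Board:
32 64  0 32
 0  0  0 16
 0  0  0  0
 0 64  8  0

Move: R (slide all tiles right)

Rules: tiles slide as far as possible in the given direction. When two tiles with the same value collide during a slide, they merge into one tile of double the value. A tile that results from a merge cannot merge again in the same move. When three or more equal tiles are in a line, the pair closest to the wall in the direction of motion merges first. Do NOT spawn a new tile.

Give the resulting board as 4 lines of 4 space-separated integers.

Slide right:
row 0: [32, 64, 0, 32] -> [0, 32, 64, 32]
row 1: [0, 0, 0, 16] -> [0, 0, 0, 16]
row 2: [0, 0, 0, 0] -> [0, 0, 0, 0]
row 3: [0, 64, 8, 0] -> [0, 0, 64, 8]

Answer:  0 32 64 32
 0  0  0 16
 0  0  0  0
 0  0 64  8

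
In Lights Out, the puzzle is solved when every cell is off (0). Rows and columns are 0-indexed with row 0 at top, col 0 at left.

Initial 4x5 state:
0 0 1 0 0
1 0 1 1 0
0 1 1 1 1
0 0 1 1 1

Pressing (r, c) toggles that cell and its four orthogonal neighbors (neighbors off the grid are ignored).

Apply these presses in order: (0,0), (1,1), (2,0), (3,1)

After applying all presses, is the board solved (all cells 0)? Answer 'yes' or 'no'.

Answer: no

Derivation:
After press 1 at (0,0):
1 1 1 0 0
0 0 1 1 0
0 1 1 1 1
0 0 1 1 1

After press 2 at (1,1):
1 0 1 0 0
1 1 0 1 0
0 0 1 1 1
0 0 1 1 1

After press 3 at (2,0):
1 0 1 0 0
0 1 0 1 0
1 1 1 1 1
1 0 1 1 1

After press 4 at (3,1):
1 0 1 0 0
0 1 0 1 0
1 0 1 1 1
0 1 0 1 1

Lights still on: 11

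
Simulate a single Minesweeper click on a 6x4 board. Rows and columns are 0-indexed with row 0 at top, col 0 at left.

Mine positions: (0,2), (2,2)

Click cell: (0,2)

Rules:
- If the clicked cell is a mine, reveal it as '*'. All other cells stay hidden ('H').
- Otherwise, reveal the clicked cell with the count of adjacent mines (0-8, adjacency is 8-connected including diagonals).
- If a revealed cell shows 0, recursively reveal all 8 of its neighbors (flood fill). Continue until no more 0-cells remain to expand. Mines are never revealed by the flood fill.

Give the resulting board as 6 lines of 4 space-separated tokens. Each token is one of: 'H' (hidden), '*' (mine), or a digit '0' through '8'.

H H * H
H H H H
H H H H
H H H H
H H H H
H H H H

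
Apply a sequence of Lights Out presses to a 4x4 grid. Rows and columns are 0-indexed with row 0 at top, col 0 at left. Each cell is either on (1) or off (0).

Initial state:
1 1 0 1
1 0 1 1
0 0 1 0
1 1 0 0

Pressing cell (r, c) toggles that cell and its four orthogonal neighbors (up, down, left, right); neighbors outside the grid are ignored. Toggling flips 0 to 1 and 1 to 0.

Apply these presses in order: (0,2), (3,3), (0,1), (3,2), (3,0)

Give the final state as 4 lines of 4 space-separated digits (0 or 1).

After press 1 at (0,2):
1 0 1 0
1 0 0 1
0 0 1 0
1 1 0 0

After press 2 at (3,3):
1 0 1 0
1 0 0 1
0 0 1 1
1 1 1 1

After press 3 at (0,1):
0 1 0 0
1 1 0 1
0 0 1 1
1 1 1 1

After press 4 at (3,2):
0 1 0 0
1 1 0 1
0 0 0 1
1 0 0 0

After press 5 at (3,0):
0 1 0 0
1 1 0 1
1 0 0 1
0 1 0 0

Answer: 0 1 0 0
1 1 0 1
1 0 0 1
0 1 0 0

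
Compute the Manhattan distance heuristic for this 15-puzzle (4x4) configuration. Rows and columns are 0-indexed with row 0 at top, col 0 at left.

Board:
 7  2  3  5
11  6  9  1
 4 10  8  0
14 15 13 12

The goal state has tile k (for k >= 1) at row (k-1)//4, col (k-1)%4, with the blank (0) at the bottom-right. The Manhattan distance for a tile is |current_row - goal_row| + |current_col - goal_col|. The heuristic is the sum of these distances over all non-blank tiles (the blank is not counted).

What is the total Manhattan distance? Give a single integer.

Tile 7: at (0,0), goal (1,2), distance |0-1|+|0-2| = 3
Tile 2: at (0,1), goal (0,1), distance |0-0|+|1-1| = 0
Tile 3: at (0,2), goal (0,2), distance |0-0|+|2-2| = 0
Tile 5: at (0,3), goal (1,0), distance |0-1|+|3-0| = 4
Tile 11: at (1,0), goal (2,2), distance |1-2|+|0-2| = 3
Tile 6: at (1,1), goal (1,1), distance |1-1|+|1-1| = 0
Tile 9: at (1,2), goal (2,0), distance |1-2|+|2-0| = 3
Tile 1: at (1,3), goal (0,0), distance |1-0|+|3-0| = 4
Tile 4: at (2,0), goal (0,3), distance |2-0|+|0-3| = 5
Tile 10: at (2,1), goal (2,1), distance |2-2|+|1-1| = 0
Tile 8: at (2,2), goal (1,3), distance |2-1|+|2-3| = 2
Tile 14: at (3,0), goal (3,1), distance |3-3|+|0-1| = 1
Tile 15: at (3,1), goal (3,2), distance |3-3|+|1-2| = 1
Tile 13: at (3,2), goal (3,0), distance |3-3|+|2-0| = 2
Tile 12: at (3,3), goal (2,3), distance |3-2|+|3-3| = 1
Sum: 3 + 0 + 0 + 4 + 3 + 0 + 3 + 4 + 5 + 0 + 2 + 1 + 1 + 2 + 1 = 29

Answer: 29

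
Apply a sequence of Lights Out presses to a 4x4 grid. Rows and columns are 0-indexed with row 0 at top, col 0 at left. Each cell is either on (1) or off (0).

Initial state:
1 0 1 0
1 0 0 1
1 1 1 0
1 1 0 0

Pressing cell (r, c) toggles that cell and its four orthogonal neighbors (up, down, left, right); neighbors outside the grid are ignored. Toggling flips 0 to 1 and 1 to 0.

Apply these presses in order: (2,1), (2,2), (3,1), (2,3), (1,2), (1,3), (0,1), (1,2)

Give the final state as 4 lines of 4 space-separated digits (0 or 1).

After press 1 at (2,1):
1 0 1 0
1 1 0 1
0 0 0 0
1 0 0 0

After press 2 at (2,2):
1 0 1 0
1 1 1 1
0 1 1 1
1 0 1 0

After press 3 at (3,1):
1 0 1 0
1 1 1 1
0 0 1 1
0 1 0 0

After press 4 at (2,3):
1 0 1 0
1 1 1 0
0 0 0 0
0 1 0 1

After press 5 at (1,2):
1 0 0 0
1 0 0 1
0 0 1 0
0 1 0 1

After press 6 at (1,3):
1 0 0 1
1 0 1 0
0 0 1 1
0 1 0 1

After press 7 at (0,1):
0 1 1 1
1 1 1 0
0 0 1 1
0 1 0 1

After press 8 at (1,2):
0 1 0 1
1 0 0 1
0 0 0 1
0 1 0 1

Answer: 0 1 0 1
1 0 0 1
0 0 0 1
0 1 0 1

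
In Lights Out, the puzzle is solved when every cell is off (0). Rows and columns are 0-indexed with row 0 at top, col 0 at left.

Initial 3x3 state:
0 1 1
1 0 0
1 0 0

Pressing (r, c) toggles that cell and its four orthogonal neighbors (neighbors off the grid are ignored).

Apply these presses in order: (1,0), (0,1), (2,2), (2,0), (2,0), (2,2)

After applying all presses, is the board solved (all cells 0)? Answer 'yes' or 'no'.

After press 1 at (1,0):
1 1 1
0 1 0
0 0 0

After press 2 at (0,1):
0 0 0
0 0 0
0 0 0

After press 3 at (2,2):
0 0 0
0 0 1
0 1 1

After press 4 at (2,0):
0 0 0
1 0 1
1 0 1

After press 5 at (2,0):
0 0 0
0 0 1
0 1 1

After press 6 at (2,2):
0 0 0
0 0 0
0 0 0

Lights still on: 0

Answer: yes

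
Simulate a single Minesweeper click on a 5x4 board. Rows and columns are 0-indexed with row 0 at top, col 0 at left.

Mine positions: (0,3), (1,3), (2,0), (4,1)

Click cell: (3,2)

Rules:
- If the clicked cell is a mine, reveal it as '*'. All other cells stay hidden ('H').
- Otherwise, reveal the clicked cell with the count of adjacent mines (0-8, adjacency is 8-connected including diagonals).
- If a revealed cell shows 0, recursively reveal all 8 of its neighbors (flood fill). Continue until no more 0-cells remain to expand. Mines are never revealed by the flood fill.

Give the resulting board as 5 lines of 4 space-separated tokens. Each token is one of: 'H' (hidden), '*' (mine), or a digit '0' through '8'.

H H H H
H H H H
H H H H
H H 1 H
H H H H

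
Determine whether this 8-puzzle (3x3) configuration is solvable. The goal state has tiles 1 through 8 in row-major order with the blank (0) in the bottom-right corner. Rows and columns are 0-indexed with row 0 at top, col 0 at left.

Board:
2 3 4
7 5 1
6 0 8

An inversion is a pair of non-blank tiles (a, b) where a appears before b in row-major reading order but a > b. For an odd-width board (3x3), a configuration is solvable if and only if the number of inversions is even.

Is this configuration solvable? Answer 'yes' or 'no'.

Inversions (pairs i<j in row-major order where tile[i] > tile[j] > 0): 7
7 is odd, so the puzzle is not solvable.

Answer: no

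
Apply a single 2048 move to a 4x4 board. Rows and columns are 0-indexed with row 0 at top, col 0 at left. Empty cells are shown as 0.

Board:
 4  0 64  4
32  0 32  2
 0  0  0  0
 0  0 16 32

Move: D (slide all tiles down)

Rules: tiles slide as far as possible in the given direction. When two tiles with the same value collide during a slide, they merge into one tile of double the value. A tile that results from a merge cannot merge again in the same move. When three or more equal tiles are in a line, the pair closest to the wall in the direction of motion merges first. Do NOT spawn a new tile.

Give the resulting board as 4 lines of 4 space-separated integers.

Answer:  0  0  0  0
 0  0 64  4
 4  0 32  2
32  0 16 32

Derivation:
Slide down:
col 0: [4, 32, 0, 0] -> [0, 0, 4, 32]
col 1: [0, 0, 0, 0] -> [0, 0, 0, 0]
col 2: [64, 32, 0, 16] -> [0, 64, 32, 16]
col 3: [4, 2, 0, 32] -> [0, 4, 2, 32]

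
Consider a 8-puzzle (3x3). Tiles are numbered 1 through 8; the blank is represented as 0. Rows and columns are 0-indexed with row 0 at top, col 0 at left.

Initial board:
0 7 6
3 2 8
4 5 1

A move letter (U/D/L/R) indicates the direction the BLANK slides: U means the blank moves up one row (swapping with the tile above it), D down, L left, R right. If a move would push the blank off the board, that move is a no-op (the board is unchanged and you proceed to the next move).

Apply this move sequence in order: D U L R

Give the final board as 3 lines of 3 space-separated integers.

After move 1 (D):
3 7 6
0 2 8
4 5 1

After move 2 (U):
0 7 6
3 2 8
4 5 1

After move 3 (L):
0 7 6
3 2 8
4 5 1

After move 4 (R):
7 0 6
3 2 8
4 5 1

Answer: 7 0 6
3 2 8
4 5 1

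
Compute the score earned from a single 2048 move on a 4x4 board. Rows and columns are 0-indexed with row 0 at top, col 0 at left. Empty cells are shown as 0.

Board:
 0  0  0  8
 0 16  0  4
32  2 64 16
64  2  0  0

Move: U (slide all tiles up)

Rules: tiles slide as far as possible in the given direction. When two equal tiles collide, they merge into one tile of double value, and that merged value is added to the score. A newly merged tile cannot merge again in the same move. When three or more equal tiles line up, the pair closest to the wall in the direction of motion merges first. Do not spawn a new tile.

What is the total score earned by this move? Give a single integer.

Answer: 4

Derivation:
Slide up:
col 0: [0, 0, 32, 64] -> [32, 64, 0, 0]  score +0 (running 0)
col 1: [0, 16, 2, 2] -> [16, 4, 0, 0]  score +4 (running 4)
col 2: [0, 0, 64, 0] -> [64, 0, 0, 0]  score +0 (running 4)
col 3: [8, 4, 16, 0] -> [8, 4, 16, 0]  score +0 (running 4)
Board after move:
32 16 64  8
64  4  0  4
 0  0  0 16
 0  0  0  0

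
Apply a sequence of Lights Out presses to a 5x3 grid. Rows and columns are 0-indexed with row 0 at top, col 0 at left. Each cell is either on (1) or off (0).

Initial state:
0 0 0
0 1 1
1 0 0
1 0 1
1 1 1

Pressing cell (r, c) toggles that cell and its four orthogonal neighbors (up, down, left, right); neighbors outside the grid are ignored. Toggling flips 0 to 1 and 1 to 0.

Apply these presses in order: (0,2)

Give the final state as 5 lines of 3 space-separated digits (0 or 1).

Answer: 0 1 1
0 1 0
1 0 0
1 0 1
1 1 1

Derivation:
After press 1 at (0,2):
0 1 1
0 1 0
1 0 0
1 0 1
1 1 1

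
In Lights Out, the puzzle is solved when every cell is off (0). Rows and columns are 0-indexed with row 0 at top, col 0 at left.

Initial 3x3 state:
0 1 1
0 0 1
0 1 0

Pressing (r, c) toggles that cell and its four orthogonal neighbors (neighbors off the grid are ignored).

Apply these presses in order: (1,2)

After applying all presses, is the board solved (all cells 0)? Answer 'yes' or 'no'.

Answer: no

Derivation:
After press 1 at (1,2):
0 1 0
0 1 0
0 1 1

Lights still on: 4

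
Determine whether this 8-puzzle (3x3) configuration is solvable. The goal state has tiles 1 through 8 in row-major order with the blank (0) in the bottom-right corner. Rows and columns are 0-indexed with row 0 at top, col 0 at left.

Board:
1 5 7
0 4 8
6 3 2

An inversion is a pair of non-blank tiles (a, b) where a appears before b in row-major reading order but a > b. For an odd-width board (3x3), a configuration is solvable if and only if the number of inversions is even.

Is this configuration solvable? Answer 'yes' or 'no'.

Inversions (pairs i<j in row-major order where tile[i] > tile[j] > 0): 15
15 is odd, so the puzzle is not solvable.

Answer: no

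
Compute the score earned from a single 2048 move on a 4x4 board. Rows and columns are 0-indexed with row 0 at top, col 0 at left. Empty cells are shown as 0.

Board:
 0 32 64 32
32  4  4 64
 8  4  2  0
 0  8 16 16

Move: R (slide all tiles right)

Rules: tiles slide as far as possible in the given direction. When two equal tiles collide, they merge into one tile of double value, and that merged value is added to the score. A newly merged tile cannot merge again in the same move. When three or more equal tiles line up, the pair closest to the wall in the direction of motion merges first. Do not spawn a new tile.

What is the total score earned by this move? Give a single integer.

Answer: 40

Derivation:
Slide right:
row 0: [0, 32, 64, 32] -> [0, 32, 64, 32]  score +0 (running 0)
row 1: [32, 4, 4, 64] -> [0, 32, 8, 64]  score +8 (running 8)
row 2: [8, 4, 2, 0] -> [0, 8, 4, 2]  score +0 (running 8)
row 3: [0, 8, 16, 16] -> [0, 0, 8, 32]  score +32 (running 40)
Board after move:
 0 32 64 32
 0 32  8 64
 0  8  4  2
 0  0  8 32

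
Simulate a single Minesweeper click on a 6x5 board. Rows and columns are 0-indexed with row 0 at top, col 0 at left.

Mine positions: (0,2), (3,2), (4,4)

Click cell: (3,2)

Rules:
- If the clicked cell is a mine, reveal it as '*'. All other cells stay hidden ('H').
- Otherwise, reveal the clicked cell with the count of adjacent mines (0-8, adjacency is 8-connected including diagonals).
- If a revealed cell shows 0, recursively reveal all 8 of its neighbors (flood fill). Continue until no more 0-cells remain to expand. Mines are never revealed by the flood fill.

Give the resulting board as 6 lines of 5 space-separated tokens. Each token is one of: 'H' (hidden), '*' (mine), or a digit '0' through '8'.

H H H H H
H H H H H
H H H H H
H H * H H
H H H H H
H H H H H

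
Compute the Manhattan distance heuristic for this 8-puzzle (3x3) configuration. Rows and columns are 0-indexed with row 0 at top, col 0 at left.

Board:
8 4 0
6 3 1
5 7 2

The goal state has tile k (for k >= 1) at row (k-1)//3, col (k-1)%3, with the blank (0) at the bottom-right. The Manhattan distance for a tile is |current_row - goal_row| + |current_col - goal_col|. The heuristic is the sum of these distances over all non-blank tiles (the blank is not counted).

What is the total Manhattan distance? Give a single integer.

Answer: 18

Derivation:
Tile 8: (0,0)->(2,1) = 3
Tile 4: (0,1)->(1,0) = 2
Tile 6: (1,0)->(1,2) = 2
Tile 3: (1,1)->(0,2) = 2
Tile 1: (1,2)->(0,0) = 3
Tile 5: (2,0)->(1,1) = 2
Tile 7: (2,1)->(2,0) = 1
Tile 2: (2,2)->(0,1) = 3
Sum: 3 + 2 + 2 + 2 + 3 + 2 + 1 + 3 = 18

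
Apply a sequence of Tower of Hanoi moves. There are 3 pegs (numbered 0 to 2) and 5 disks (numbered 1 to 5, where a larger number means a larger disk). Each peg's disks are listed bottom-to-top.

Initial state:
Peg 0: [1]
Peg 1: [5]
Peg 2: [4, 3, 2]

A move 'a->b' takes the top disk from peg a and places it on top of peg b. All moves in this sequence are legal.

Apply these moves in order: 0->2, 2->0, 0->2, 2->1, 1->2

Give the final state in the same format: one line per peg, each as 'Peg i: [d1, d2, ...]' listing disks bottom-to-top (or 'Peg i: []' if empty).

Answer: Peg 0: []
Peg 1: [5]
Peg 2: [4, 3, 2, 1]

Derivation:
After move 1 (0->2):
Peg 0: []
Peg 1: [5]
Peg 2: [4, 3, 2, 1]

After move 2 (2->0):
Peg 0: [1]
Peg 1: [5]
Peg 2: [4, 3, 2]

After move 3 (0->2):
Peg 0: []
Peg 1: [5]
Peg 2: [4, 3, 2, 1]

After move 4 (2->1):
Peg 0: []
Peg 1: [5, 1]
Peg 2: [4, 3, 2]

After move 5 (1->2):
Peg 0: []
Peg 1: [5]
Peg 2: [4, 3, 2, 1]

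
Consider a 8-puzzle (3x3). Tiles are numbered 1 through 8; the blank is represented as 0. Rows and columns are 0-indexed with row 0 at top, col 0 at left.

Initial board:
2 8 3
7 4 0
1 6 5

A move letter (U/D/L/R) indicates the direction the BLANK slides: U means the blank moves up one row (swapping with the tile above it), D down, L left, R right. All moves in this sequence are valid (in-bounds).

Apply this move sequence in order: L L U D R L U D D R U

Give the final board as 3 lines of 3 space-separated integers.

After move 1 (L):
2 8 3
7 0 4
1 6 5

After move 2 (L):
2 8 3
0 7 4
1 6 5

After move 3 (U):
0 8 3
2 7 4
1 6 5

After move 4 (D):
2 8 3
0 7 4
1 6 5

After move 5 (R):
2 8 3
7 0 4
1 6 5

After move 6 (L):
2 8 3
0 7 4
1 6 5

After move 7 (U):
0 8 3
2 7 4
1 6 5

After move 8 (D):
2 8 3
0 7 4
1 6 5

After move 9 (D):
2 8 3
1 7 4
0 6 5

After move 10 (R):
2 8 3
1 7 4
6 0 5

After move 11 (U):
2 8 3
1 0 4
6 7 5

Answer: 2 8 3
1 0 4
6 7 5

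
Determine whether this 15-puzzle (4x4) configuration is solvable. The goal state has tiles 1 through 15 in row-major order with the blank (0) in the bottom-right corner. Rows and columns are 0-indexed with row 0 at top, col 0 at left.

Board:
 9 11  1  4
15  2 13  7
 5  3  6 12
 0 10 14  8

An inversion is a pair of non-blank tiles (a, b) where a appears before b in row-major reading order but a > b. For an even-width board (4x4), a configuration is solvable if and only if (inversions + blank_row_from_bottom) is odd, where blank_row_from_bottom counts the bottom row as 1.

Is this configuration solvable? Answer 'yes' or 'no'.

Answer: yes

Derivation:
Inversions: 44
Blank is in row 3 (0-indexed from top), which is row 1 counting from the bottom (bottom = 1).
44 + 1 = 45, which is odd, so the puzzle is solvable.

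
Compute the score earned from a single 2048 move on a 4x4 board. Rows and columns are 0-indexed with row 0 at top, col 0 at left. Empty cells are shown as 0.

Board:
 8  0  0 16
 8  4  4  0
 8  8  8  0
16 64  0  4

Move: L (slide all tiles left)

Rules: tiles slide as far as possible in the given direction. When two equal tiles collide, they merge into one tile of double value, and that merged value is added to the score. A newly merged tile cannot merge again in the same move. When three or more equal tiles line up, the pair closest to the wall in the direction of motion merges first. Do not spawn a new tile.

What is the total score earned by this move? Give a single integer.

Slide left:
row 0: [8, 0, 0, 16] -> [8, 16, 0, 0]  score +0 (running 0)
row 1: [8, 4, 4, 0] -> [8, 8, 0, 0]  score +8 (running 8)
row 2: [8, 8, 8, 0] -> [16, 8, 0, 0]  score +16 (running 24)
row 3: [16, 64, 0, 4] -> [16, 64, 4, 0]  score +0 (running 24)
Board after move:
 8 16  0  0
 8  8  0  0
16  8  0  0
16 64  4  0

Answer: 24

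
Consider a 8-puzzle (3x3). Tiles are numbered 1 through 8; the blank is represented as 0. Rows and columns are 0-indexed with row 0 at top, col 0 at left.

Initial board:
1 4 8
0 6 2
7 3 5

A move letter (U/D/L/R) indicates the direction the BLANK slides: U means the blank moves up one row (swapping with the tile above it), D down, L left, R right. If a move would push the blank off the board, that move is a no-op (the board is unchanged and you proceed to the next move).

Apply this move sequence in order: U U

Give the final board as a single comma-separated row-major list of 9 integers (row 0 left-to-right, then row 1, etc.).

Answer: 0, 4, 8, 1, 6, 2, 7, 3, 5

Derivation:
After move 1 (U):
0 4 8
1 6 2
7 3 5

After move 2 (U):
0 4 8
1 6 2
7 3 5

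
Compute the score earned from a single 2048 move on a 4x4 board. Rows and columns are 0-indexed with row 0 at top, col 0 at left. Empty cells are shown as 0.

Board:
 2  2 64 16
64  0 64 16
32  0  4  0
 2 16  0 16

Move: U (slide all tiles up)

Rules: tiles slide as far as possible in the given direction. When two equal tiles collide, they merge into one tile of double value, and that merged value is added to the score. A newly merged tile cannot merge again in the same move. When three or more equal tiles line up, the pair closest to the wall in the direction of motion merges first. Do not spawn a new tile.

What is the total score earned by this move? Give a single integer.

Answer: 160

Derivation:
Slide up:
col 0: [2, 64, 32, 2] -> [2, 64, 32, 2]  score +0 (running 0)
col 1: [2, 0, 0, 16] -> [2, 16, 0, 0]  score +0 (running 0)
col 2: [64, 64, 4, 0] -> [128, 4, 0, 0]  score +128 (running 128)
col 3: [16, 16, 0, 16] -> [32, 16, 0, 0]  score +32 (running 160)
Board after move:
  2   2 128  32
 64  16   4  16
 32   0   0   0
  2   0   0   0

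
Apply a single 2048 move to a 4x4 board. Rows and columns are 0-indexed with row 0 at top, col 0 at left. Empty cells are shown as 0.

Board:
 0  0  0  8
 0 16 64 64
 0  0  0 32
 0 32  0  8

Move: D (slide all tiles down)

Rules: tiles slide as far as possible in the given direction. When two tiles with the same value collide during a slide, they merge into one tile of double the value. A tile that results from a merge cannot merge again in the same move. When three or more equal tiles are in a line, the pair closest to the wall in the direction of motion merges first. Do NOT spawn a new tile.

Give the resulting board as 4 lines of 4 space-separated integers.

Slide down:
col 0: [0, 0, 0, 0] -> [0, 0, 0, 0]
col 1: [0, 16, 0, 32] -> [0, 0, 16, 32]
col 2: [0, 64, 0, 0] -> [0, 0, 0, 64]
col 3: [8, 64, 32, 8] -> [8, 64, 32, 8]

Answer:  0  0  0  8
 0  0  0 64
 0 16  0 32
 0 32 64  8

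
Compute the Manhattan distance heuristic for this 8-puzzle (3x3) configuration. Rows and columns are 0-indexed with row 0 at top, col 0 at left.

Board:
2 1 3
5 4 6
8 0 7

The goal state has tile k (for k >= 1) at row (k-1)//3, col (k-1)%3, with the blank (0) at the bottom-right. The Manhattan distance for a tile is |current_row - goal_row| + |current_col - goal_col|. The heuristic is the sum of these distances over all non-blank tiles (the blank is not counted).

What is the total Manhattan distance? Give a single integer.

Answer: 7

Derivation:
Tile 2: (0,0)->(0,1) = 1
Tile 1: (0,1)->(0,0) = 1
Tile 3: (0,2)->(0,2) = 0
Tile 5: (1,0)->(1,1) = 1
Tile 4: (1,1)->(1,0) = 1
Tile 6: (1,2)->(1,2) = 0
Tile 8: (2,0)->(2,1) = 1
Tile 7: (2,2)->(2,0) = 2
Sum: 1 + 1 + 0 + 1 + 1 + 0 + 1 + 2 = 7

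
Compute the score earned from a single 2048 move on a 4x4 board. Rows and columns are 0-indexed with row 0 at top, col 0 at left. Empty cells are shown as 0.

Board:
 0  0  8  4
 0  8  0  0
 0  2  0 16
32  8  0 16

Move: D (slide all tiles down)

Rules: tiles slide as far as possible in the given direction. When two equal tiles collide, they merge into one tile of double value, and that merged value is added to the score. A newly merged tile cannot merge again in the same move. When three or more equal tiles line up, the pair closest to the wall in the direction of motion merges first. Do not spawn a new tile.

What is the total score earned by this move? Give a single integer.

Slide down:
col 0: [0, 0, 0, 32] -> [0, 0, 0, 32]  score +0 (running 0)
col 1: [0, 8, 2, 8] -> [0, 8, 2, 8]  score +0 (running 0)
col 2: [8, 0, 0, 0] -> [0, 0, 0, 8]  score +0 (running 0)
col 3: [4, 0, 16, 16] -> [0, 0, 4, 32]  score +32 (running 32)
Board after move:
 0  0  0  0
 0  8  0  0
 0  2  0  4
32  8  8 32

Answer: 32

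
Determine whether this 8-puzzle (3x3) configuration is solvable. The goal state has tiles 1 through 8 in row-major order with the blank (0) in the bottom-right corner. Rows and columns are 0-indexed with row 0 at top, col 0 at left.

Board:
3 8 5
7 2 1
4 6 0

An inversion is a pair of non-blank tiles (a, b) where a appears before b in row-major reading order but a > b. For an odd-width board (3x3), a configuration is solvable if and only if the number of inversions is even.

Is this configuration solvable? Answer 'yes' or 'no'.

Inversions (pairs i<j in row-major order where tile[i] > tile[j] > 0): 16
16 is even, so the puzzle is solvable.

Answer: yes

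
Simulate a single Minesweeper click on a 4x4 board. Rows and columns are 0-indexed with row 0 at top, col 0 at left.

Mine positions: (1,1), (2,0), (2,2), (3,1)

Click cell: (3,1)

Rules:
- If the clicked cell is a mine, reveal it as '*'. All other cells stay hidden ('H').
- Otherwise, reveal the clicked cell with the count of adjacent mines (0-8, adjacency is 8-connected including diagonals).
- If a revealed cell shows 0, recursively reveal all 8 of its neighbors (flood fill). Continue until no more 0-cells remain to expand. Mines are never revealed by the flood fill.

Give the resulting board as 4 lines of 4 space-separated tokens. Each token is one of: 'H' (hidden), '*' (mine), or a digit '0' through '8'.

H H H H
H H H H
H H H H
H * H H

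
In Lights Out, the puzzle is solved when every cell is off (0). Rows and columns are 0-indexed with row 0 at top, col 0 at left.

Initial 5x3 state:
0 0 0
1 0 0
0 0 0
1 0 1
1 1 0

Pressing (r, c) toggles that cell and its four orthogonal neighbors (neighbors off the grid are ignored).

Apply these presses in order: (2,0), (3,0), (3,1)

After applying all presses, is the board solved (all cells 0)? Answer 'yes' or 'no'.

After press 1 at (2,0):
0 0 0
0 0 0
1 1 0
0 0 1
1 1 0

After press 2 at (3,0):
0 0 0
0 0 0
0 1 0
1 1 1
0 1 0

After press 3 at (3,1):
0 0 0
0 0 0
0 0 0
0 0 0
0 0 0

Lights still on: 0

Answer: yes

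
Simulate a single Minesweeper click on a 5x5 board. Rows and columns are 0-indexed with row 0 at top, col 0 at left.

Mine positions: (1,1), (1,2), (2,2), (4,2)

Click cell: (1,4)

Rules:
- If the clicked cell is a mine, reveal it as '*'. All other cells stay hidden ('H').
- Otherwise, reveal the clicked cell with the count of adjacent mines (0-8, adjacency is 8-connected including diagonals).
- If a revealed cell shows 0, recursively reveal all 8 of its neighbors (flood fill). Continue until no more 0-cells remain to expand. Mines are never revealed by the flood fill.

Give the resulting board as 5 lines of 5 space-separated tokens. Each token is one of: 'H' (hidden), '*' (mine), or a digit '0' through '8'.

H H H 1 0
H H H 2 0
H H H 2 0
H H H 2 0
H H H 1 0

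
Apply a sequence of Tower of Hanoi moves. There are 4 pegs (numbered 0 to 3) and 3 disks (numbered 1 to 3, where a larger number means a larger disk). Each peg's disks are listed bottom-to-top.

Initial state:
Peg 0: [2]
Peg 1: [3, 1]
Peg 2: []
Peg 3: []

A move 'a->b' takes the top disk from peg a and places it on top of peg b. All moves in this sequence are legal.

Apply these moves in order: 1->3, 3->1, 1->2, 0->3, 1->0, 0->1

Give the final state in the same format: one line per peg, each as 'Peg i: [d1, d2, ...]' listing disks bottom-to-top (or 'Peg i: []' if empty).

After move 1 (1->3):
Peg 0: [2]
Peg 1: [3]
Peg 2: []
Peg 3: [1]

After move 2 (3->1):
Peg 0: [2]
Peg 1: [3, 1]
Peg 2: []
Peg 3: []

After move 3 (1->2):
Peg 0: [2]
Peg 1: [3]
Peg 2: [1]
Peg 3: []

After move 4 (0->3):
Peg 0: []
Peg 1: [3]
Peg 2: [1]
Peg 3: [2]

After move 5 (1->0):
Peg 0: [3]
Peg 1: []
Peg 2: [1]
Peg 3: [2]

After move 6 (0->1):
Peg 0: []
Peg 1: [3]
Peg 2: [1]
Peg 3: [2]

Answer: Peg 0: []
Peg 1: [3]
Peg 2: [1]
Peg 3: [2]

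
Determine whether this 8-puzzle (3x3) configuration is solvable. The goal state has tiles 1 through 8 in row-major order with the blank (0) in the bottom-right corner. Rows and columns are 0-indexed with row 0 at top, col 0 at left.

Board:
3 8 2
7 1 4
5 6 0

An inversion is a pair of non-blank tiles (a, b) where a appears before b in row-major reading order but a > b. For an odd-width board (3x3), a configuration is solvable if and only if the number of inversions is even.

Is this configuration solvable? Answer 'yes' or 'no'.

Inversions (pairs i<j in row-major order where tile[i] > tile[j] > 0): 13
13 is odd, so the puzzle is not solvable.

Answer: no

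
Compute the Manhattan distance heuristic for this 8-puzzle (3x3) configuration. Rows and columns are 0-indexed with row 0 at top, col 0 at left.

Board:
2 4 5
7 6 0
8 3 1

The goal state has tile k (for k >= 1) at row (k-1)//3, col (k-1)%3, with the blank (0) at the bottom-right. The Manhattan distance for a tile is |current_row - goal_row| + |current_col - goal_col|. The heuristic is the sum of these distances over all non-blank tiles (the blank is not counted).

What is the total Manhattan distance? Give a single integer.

Tile 2: (0,0)->(0,1) = 1
Tile 4: (0,1)->(1,0) = 2
Tile 5: (0,2)->(1,1) = 2
Tile 7: (1,0)->(2,0) = 1
Tile 6: (1,1)->(1,2) = 1
Tile 8: (2,0)->(2,1) = 1
Tile 3: (2,1)->(0,2) = 3
Tile 1: (2,2)->(0,0) = 4
Sum: 1 + 2 + 2 + 1 + 1 + 1 + 3 + 4 = 15

Answer: 15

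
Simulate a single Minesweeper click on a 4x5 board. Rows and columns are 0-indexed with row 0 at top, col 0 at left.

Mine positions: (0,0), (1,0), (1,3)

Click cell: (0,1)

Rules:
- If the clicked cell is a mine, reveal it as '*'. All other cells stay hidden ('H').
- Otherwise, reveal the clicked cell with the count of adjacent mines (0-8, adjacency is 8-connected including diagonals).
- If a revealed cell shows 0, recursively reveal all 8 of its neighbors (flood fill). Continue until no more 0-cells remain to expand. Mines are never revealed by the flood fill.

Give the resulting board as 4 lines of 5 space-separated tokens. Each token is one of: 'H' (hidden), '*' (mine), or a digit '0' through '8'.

H 2 H H H
H H H H H
H H H H H
H H H H H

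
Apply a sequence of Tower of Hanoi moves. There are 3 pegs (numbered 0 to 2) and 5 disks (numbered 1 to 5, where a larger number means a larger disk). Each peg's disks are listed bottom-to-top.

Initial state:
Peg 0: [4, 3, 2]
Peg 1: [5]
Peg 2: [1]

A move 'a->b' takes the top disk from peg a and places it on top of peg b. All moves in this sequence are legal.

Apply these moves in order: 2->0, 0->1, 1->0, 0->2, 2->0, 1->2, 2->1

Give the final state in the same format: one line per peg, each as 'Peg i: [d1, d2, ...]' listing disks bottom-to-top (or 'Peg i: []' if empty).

Answer: Peg 0: [4, 3, 2, 1]
Peg 1: [5]
Peg 2: []

Derivation:
After move 1 (2->0):
Peg 0: [4, 3, 2, 1]
Peg 1: [5]
Peg 2: []

After move 2 (0->1):
Peg 0: [4, 3, 2]
Peg 1: [5, 1]
Peg 2: []

After move 3 (1->0):
Peg 0: [4, 3, 2, 1]
Peg 1: [5]
Peg 2: []

After move 4 (0->2):
Peg 0: [4, 3, 2]
Peg 1: [5]
Peg 2: [1]

After move 5 (2->0):
Peg 0: [4, 3, 2, 1]
Peg 1: [5]
Peg 2: []

After move 6 (1->2):
Peg 0: [4, 3, 2, 1]
Peg 1: []
Peg 2: [5]

After move 7 (2->1):
Peg 0: [4, 3, 2, 1]
Peg 1: [5]
Peg 2: []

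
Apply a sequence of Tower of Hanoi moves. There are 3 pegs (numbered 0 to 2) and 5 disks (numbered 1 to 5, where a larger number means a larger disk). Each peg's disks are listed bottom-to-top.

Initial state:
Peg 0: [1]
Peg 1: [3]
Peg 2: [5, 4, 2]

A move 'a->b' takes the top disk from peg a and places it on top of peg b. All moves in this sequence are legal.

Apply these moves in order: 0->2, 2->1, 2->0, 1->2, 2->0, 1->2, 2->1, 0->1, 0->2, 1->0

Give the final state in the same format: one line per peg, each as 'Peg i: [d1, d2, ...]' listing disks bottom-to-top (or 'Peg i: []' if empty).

Answer: Peg 0: [1]
Peg 1: [3]
Peg 2: [5, 4, 2]

Derivation:
After move 1 (0->2):
Peg 0: []
Peg 1: [3]
Peg 2: [5, 4, 2, 1]

After move 2 (2->1):
Peg 0: []
Peg 1: [3, 1]
Peg 2: [5, 4, 2]

After move 3 (2->0):
Peg 0: [2]
Peg 1: [3, 1]
Peg 2: [5, 4]

After move 4 (1->2):
Peg 0: [2]
Peg 1: [3]
Peg 2: [5, 4, 1]

After move 5 (2->0):
Peg 0: [2, 1]
Peg 1: [3]
Peg 2: [5, 4]

After move 6 (1->2):
Peg 0: [2, 1]
Peg 1: []
Peg 2: [5, 4, 3]

After move 7 (2->1):
Peg 0: [2, 1]
Peg 1: [3]
Peg 2: [5, 4]

After move 8 (0->1):
Peg 0: [2]
Peg 1: [3, 1]
Peg 2: [5, 4]

After move 9 (0->2):
Peg 0: []
Peg 1: [3, 1]
Peg 2: [5, 4, 2]

After move 10 (1->0):
Peg 0: [1]
Peg 1: [3]
Peg 2: [5, 4, 2]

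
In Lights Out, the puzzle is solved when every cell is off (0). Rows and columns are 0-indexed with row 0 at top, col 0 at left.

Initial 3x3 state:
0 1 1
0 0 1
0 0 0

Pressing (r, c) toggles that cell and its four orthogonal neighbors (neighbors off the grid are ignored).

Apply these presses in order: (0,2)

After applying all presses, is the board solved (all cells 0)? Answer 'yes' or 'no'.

Answer: yes

Derivation:
After press 1 at (0,2):
0 0 0
0 0 0
0 0 0

Lights still on: 0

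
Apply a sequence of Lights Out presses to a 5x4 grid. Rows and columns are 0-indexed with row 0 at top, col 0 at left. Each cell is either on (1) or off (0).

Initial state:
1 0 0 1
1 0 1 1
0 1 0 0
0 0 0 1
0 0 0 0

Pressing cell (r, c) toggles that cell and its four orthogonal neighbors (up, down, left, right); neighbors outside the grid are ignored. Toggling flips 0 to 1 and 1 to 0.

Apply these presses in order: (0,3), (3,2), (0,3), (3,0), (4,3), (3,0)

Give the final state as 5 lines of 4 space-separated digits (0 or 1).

After press 1 at (0,3):
1 0 1 0
1 0 1 0
0 1 0 0
0 0 0 1
0 0 0 0

After press 2 at (3,2):
1 0 1 0
1 0 1 0
0 1 1 0
0 1 1 0
0 0 1 0

After press 3 at (0,3):
1 0 0 1
1 0 1 1
0 1 1 0
0 1 1 0
0 0 1 0

After press 4 at (3,0):
1 0 0 1
1 0 1 1
1 1 1 0
1 0 1 0
1 0 1 0

After press 5 at (4,3):
1 0 0 1
1 0 1 1
1 1 1 0
1 0 1 1
1 0 0 1

After press 6 at (3,0):
1 0 0 1
1 0 1 1
0 1 1 0
0 1 1 1
0 0 0 1

Answer: 1 0 0 1
1 0 1 1
0 1 1 0
0 1 1 1
0 0 0 1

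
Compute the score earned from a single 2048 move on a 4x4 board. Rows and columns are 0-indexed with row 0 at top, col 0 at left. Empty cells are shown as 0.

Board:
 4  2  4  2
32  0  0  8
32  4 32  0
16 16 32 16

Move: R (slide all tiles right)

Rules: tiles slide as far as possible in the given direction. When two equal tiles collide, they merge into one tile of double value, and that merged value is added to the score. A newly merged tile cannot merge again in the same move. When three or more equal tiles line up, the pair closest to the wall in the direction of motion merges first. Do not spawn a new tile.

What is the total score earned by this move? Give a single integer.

Slide right:
row 0: [4, 2, 4, 2] -> [4, 2, 4, 2]  score +0 (running 0)
row 1: [32, 0, 0, 8] -> [0, 0, 32, 8]  score +0 (running 0)
row 2: [32, 4, 32, 0] -> [0, 32, 4, 32]  score +0 (running 0)
row 3: [16, 16, 32, 16] -> [0, 32, 32, 16]  score +32 (running 32)
Board after move:
 4  2  4  2
 0  0 32  8
 0 32  4 32
 0 32 32 16

Answer: 32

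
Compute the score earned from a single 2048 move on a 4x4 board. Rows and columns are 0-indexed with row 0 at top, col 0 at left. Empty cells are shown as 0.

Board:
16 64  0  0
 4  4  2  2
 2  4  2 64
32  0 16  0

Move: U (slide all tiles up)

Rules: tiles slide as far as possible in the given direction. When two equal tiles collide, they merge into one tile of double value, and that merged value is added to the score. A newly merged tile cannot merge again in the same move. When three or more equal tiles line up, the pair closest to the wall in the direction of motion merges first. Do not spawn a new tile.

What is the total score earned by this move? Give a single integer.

Slide up:
col 0: [16, 4, 2, 32] -> [16, 4, 2, 32]  score +0 (running 0)
col 1: [64, 4, 4, 0] -> [64, 8, 0, 0]  score +8 (running 8)
col 2: [0, 2, 2, 16] -> [4, 16, 0, 0]  score +4 (running 12)
col 3: [0, 2, 64, 0] -> [2, 64, 0, 0]  score +0 (running 12)
Board after move:
16 64  4  2
 4  8 16 64
 2  0  0  0
32  0  0  0

Answer: 12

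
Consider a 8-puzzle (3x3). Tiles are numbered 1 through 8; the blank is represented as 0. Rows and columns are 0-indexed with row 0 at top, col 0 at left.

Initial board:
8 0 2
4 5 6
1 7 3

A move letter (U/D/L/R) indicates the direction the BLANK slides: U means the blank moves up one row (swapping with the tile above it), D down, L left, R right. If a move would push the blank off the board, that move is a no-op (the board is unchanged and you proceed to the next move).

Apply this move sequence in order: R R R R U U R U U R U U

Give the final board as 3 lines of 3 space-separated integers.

Answer: 8 2 0
4 5 6
1 7 3

Derivation:
After move 1 (R):
8 2 0
4 5 6
1 7 3

After move 2 (R):
8 2 0
4 5 6
1 7 3

After move 3 (R):
8 2 0
4 5 6
1 7 3

After move 4 (R):
8 2 0
4 5 6
1 7 3

After move 5 (U):
8 2 0
4 5 6
1 7 3

After move 6 (U):
8 2 0
4 5 6
1 7 3

After move 7 (R):
8 2 0
4 5 6
1 7 3

After move 8 (U):
8 2 0
4 5 6
1 7 3

After move 9 (U):
8 2 0
4 5 6
1 7 3

After move 10 (R):
8 2 0
4 5 6
1 7 3

After move 11 (U):
8 2 0
4 5 6
1 7 3

After move 12 (U):
8 2 0
4 5 6
1 7 3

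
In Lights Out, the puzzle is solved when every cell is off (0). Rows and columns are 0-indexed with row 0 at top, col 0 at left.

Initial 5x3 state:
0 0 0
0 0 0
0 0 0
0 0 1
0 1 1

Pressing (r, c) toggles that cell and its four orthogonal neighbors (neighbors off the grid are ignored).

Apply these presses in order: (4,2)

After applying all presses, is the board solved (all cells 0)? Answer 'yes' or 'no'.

Answer: yes

Derivation:
After press 1 at (4,2):
0 0 0
0 0 0
0 0 0
0 0 0
0 0 0

Lights still on: 0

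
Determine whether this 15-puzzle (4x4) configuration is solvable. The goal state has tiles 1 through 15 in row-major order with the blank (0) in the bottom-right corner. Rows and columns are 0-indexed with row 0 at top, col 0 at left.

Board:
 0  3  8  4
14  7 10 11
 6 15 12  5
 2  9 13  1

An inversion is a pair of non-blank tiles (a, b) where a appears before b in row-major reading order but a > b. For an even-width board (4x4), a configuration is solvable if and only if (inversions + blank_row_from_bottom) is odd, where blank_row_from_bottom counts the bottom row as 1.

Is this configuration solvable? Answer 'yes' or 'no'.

Answer: no

Derivation:
Inversions: 52
Blank is in row 0 (0-indexed from top), which is row 4 counting from the bottom (bottom = 1).
52 + 4 = 56, which is even, so the puzzle is not solvable.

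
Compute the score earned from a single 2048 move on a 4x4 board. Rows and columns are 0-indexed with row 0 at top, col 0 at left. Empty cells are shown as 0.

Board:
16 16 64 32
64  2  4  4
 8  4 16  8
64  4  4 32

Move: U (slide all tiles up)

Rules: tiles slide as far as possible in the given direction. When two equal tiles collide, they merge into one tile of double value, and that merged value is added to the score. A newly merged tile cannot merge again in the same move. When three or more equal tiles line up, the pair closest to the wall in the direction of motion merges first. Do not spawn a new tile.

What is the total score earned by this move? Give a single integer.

Answer: 8

Derivation:
Slide up:
col 0: [16, 64, 8, 64] -> [16, 64, 8, 64]  score +0 (running 0)
col 1: [16, 2, 4, 4] -> [16, 2, 8, 0]  score +8 (running 8)
col 2: [64, 4, 16, 4] -> [64, 4, 16, 4]  score +0 (running 8)
col 3: [32, 4, 8, 32] -> [32, 4, 8, 32]  score +0 (running 8)
Board after move:
16 16 64 32
64  2  4  4
 8  8 16  8
64  0  4 32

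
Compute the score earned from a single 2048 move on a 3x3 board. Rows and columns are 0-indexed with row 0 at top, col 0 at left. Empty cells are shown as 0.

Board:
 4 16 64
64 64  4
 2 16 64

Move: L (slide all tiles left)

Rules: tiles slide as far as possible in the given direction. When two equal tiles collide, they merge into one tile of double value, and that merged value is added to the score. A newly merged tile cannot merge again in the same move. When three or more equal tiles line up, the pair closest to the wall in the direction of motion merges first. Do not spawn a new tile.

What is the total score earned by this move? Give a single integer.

Answer: 128

Derivation:
Slide left:
row 0: [4, 16, 64] -> [4, 16, 64]  score +0 (running 0)
row 1: [64, 64, 4] -> [128, 4, 0]  score +128 (running 128)
row 2: [2, 16, 64] -> [2, 16, 64]  score +0 (running 128)
Board after move:
  4  16  64
128   4   0
  2  16  64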